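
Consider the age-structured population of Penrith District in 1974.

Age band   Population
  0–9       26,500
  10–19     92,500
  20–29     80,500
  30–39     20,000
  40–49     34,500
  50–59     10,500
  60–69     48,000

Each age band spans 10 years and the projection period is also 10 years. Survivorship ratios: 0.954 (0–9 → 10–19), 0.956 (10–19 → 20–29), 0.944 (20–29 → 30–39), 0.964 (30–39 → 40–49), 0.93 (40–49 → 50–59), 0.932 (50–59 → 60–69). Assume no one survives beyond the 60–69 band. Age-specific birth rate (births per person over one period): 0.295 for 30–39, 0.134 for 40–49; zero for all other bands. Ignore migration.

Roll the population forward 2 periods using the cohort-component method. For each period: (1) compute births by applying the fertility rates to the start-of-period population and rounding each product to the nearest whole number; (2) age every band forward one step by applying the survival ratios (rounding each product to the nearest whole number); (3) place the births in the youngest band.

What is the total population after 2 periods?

263777

Let band 1 be 0–9 through band 7 = 60–69.
After projecting period 1:
Births: 20000 × 0.295 = 5900 ; 34500 × 0.134 = 4623 → 10523
Band 2: 26500 × 0.954 = 25281
Band 3: 92500 × 0.956 = 88430
Band 4: 80500 × 0.944 = 75992
Band 5: 20000 × 0.964 = 19280
Band 6: 34500 × 0.93 = 32085
Band 7: 10500 × 0.932 = 9786
Giving 10523 / 25281 / 88430 / 75992 / 19280 / 32085 / 9786.
After projecting period 2:
Births: 75992 × 0.295 = 22418 ; 19280 × 0.134 = 2584 → 25002
Band 2: 10523 × 0.954 = 10039
Band 3: 25281 × 0.956 = 24169
Band 4: 88430 × 0.944 = 83478
Band 5: 75992 × 0.964 = 73256
Band 6: 19280 × 0.93 = 17930
Band 7: 32085 × 0.932 = 29903
Giving 25002 / 10039 / 24169 / 83478 / 73256 / 17930 / 29903.
Total after period 2: 25002 + 10039 + 24169 + 83478 + 73256 + 17930 + 29903 = 263777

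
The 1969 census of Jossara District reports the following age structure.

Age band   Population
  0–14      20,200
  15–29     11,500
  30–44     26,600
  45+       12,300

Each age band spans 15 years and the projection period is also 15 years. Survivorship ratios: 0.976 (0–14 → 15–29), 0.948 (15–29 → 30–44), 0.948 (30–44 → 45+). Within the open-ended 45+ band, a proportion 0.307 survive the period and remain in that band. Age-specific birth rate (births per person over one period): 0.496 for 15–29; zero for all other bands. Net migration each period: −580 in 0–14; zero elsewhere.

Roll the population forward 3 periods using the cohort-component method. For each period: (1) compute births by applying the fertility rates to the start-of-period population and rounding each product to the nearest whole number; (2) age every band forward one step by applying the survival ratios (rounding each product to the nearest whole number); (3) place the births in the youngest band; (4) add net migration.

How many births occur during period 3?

2480

Period 1:
Births: 11500 × 0.496 = 5704
15–29: 20200 × 0.976 = 19715
30–44: 11500 × 0.948 = 10902
45+: 26600 × 0.948 + 12300 × 0.307 = 25217 + 3776 = 28993
Net migration: 0–14 − 580 → 5124
→ [5124, 19715, 10902, 28993]
Period 2:
Births: 19715 × 0.496 = 9779
15–29: 5124 × 0.976 = 5001
30–44: 19715 × 0.948 = 18690
45+: 10902 × 0.948 + 28993 × 0.307 = 10335 + 8901 = 19236
Net migration: 0–14 − 580 → 9199
→ [9199, 5001, 18690, 19236]
Period 3:
Births: 5001 × 0.496 = 2480
15–29: 9199 × 0.976 = 8978
30–44: 5001 × 0.948 = 4741
45+: 18690 × 0.948 + 19236 × 0.307 = 17718 + 5905 = 23623
Net migration: 0–14 − 580 → 1900
→ [1900, 8978, 4741, 23623]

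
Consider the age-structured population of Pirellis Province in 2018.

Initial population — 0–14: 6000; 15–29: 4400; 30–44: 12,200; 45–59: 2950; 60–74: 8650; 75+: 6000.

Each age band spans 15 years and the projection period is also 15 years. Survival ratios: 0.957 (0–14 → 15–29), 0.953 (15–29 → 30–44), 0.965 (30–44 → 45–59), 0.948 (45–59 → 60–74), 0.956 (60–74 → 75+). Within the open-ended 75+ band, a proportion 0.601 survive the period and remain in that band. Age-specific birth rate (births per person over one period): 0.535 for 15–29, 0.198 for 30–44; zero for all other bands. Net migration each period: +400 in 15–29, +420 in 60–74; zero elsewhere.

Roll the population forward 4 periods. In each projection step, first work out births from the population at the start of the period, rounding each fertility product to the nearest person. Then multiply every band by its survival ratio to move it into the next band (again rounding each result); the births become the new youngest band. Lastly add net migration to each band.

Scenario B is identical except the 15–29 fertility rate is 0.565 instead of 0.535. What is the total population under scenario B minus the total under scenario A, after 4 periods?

748

[period 1]
Births: 4400 * 0.535 = 2354  |  12200 * 0.198 = 2416 → 4770
15–29: 6000 * 0.957 = 5742
30–44: 4400 * 0.953 = 4193
45–59: 12200 * 0.965 = 11773
60–74: 2950 * 0.948 = 2797
75+: 8650 * 0.956 + 6000 * 0.601 = 8269 + 3606 = 11875
Net migration: 15–29 + 400 → 6142; 60–74 + 420 → 3217
Population now: 0–14=4770, 15–29=6142, 30–44=4193, 45–59=11773, 60–74=3217, 75+=11875
[period 2]
Births: 6142 * 0.535 = 3286  |  4193 * 0.198 = 830 → 4116
15–29: 4770 * 0.957 = 4565
30–44: 6142 * 0.953 = 5853
45–59: 4193 * 0.965 = 4046
60–74: 11773 * 0.948 = 11161
75+: 3217 * 0.956 + 11875 * 0.601 = 3075 + 7137 = 10212
Net migration: 15–29 + 400 → 4965; 60–74 + 420 → 11581
Population now: 0–14=4116, 15–29=4965, 30–44=5853, 45–59=4046, 60–74=11581, 75+=10212
[period 3]
Births: 4965 * 0.535 = 2656  |  5853 * 0.198 = 1159 → 3815
15–29: 4116 * 0.957 = 3939
30–44: 4965 * 0.953 = 4732
45–59: 5853 * 0.965 = 5648
60–74: 4046 * 0.948 = 3836
75+: 11581 * 0.956 + 10212 * 0.601 = 11071 + 6137 = 17208
Net migration: 15–29 + 400 → 4339; 60–74 + 420 → 4256
Population now: 0–14=3815, 15–29=4339, 30–44=4732, 45–59=5648, 60–74=4256, 75+=17208
[period 4]
Births: 4339 * 0.535 = 2321  |  4732 * 0.198 = 937 → 3258
15–29: 3815 * 0.957 = 3651
30–44: 4339 * 0.953 = 4135
45–59: 4732 * 0.965 = 4566
60–74: 5648 * 0.948 = 5354
75+: 4256 * 0.956 + 17208 * 0.601 = 4069 + 10342 = 14411
Net migration: 15–29 + 400 → 4051; 60–74 + 420 → 5774
Population now: 0–14=3258, 15–29=4051, 30–44=4135, 45–59=4566, 60–74=5774, 75+=14411
Scenario A total after 4 periods: 36195
Scenario B projection —
[period 1]
Births: 4400 * 0.565 = 2486  |  12200 * 0.198 = 2416 → 4902
15–29: 6000 * 0.957 = 5742
30–44: 4400 * 0.953 = 4193
45–59: 12200 * 0.965 = 11773
60–74: 2950 * 0.948 = 2797
75+: 8650 * 0.956 + 6000 * 0.601 = 8269 + 3606 = 11875
Net migration: 15–29 + 400 → 6142; 60–74 + 420 → 3217
Population now: 0–14=4902, 15–29=6142, 30–44=4193, 45–59=11773, 60–74=3217, 75+=11875
[period 2]
Births: 6142 * 0.565 = 3470  |  4193 * 0.198 = 830 → 4300
15–29: 4902 * 0.957 = 4691
30–44: 6142 * 0.953 = 5853
45–59: 4193 * 0.965 = 4046
60–74: 11773 * 0.948 = 11161
75+: 3217 * 0.956 + 11875 * 0.601 = 3075 + 7137 = 10212
Net migration: 15–29 + 400 → 5091; 60–74 + 420 → 11581
Population now: 0–14=4300, 15–29=5091, 30–44=5853, 45–59=4046, 60–74=11581, 75+=10212
[period 3]
Births: 5091 * 0.565 = 2876  |  5853 * 0.198 = 1159 → 4035
15–29: 4300 * 0.957 = 4115
30–44: 5091 * 0.953 = 4852
45–59: 5853 * 0.965 = 5648
60–74: 4046 * 0.948 = 3836
75+: 11581 * 0.956 + 10212 * 0.601 = 11071 + 6137 = 17208
Net migration: 15–29 + 400 → 4515; 60–74 + 420 → 4256
Population now: 0–14=4035, 15–29=4515, 30–44=4852, 45–59=5648, 60–74=4256, 75+=17208
[period 4]
Births: 4515 * 0.565 = 2551  |  4852 * 0.198 = 961 → 3512
15–29: 4035 * 0.957 = 3861
30–44: 4515 * 0.953 = 4303
45–59: 4852 * 0.965 = 4682
60–74: 5648 * 0.948 = 5354
75+: 4256 * 0.956 + 17208 * 0.601 = 4069 + 10342 = 14411
Net migration: 15–29 + 400 → 4261; 60–74 + 420 → 5774
Population now: 0–14=3512, 15–29=4261, 30–44=4303, 45–59=4682, 60–74=5774, 75+=14411
Scenario B total after 4 periods: 36943
Difference B − A = 36943 − 36195 = 748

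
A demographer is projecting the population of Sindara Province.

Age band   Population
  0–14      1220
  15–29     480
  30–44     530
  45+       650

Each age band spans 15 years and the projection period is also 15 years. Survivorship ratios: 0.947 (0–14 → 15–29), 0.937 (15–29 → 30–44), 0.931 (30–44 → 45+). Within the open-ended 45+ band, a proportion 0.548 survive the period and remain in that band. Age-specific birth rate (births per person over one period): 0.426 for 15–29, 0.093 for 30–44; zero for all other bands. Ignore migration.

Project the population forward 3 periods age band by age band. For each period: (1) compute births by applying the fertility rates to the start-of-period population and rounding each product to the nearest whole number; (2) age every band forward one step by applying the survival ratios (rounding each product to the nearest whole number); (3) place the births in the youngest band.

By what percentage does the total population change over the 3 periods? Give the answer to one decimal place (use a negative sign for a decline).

Period 1:
Births: 480 * 0.426 = 204 ; 530 * 0.093 = 49 → 253
15–29: 1220 * 0.947 = 1155
30–44: 480 * 0.937 = 450
45+: 530 * 0.931 + 650 * 0.548 = 493 + 356 = 849
Giving 253 / 1155 / 450 / 849.
Period 2:
Births: 1155 * 0.426 = 492 ; 450 * 0.093 = 42 → 534
15–29: 253 * 0.947 = 240
30–44: 1155 * 0.937 = 1082
45+: 450 * 0.931 + 849 * 0.548 = 419 + 465 = 884
Giving 534 / 240 / 1082 / 884.
Period 3:
Births: 240 * 0.426 = 102 ; 1082 * 0.093 = 101 → 203
15–29: 534 * 0.947 = 506
30–44: 240 * 0.937 = 225
45+: 1082 * 0.931 + 884 * 0.548 = 1007 + 484 = 1491
Giving 203 / 506 / 225 / 1491.
Total: 2880 → 2425; change = -455; percentage change = -15.8%

-15.8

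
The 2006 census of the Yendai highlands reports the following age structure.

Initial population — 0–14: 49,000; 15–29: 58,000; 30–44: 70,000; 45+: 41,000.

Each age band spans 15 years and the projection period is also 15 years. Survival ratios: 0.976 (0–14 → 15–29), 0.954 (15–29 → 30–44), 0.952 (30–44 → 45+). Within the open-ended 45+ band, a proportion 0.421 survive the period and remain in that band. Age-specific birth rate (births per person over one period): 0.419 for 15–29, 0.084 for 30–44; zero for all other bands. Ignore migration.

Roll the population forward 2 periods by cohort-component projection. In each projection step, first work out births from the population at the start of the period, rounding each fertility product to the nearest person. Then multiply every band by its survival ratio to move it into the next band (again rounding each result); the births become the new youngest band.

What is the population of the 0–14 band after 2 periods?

24686

After projecting period 1:
Births: 58000 × 0.419 = 24302, 70000 × 0.084 = 5880 — total 30182
15–29: 49000 × 0.976 = 47824
30–44: 58000 × 0.954 = 55332
45+: 70000 × 0.952 + 41000 × 0.421 = 66640 + 17261 = 83901
Population now: 0–14=30182, 15–29=47824, 30–44=55332, 45+=83901
After projecting period 2:
Births: 47824 × 0.419 = 20038, 55332 × 0.084 = 4648 — total 24686
15–29: 30182 × 0.976 = 29458
30–44: 47824 × 0.954 = 45624
45+: 55332 × 0.952 + 83901 × 0.421 = 52676 + 35322 = 87998
Population now: 0–14=24686, 15–29=29458, 30–44=45624, 45+=87998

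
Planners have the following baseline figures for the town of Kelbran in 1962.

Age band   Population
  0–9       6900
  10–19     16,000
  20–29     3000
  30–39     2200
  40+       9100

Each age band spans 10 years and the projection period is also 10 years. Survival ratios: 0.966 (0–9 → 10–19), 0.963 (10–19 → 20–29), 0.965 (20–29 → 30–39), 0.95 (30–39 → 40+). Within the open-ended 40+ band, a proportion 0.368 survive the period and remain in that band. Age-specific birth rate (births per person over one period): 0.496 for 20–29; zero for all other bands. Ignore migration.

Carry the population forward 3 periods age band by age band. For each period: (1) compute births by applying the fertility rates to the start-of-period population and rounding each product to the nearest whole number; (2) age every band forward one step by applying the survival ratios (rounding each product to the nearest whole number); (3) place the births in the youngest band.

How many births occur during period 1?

1488

(Bands numbered youngest = 1 to oldest = 5.)
After projecting period 1:
Births: 3000 * 0.496 = 1488
Band 2: 6900 * 0.966 = 6665
Band 3: 16000 * 0.963 = 15408
Band 4: 3000 * 0.965 = 2895
Band 5: 2200 * 0.95 + 9100 * 0.368 = 2090 + 3349 = 5439
End of period: [1488, 6665, 15408, 2895, 5439]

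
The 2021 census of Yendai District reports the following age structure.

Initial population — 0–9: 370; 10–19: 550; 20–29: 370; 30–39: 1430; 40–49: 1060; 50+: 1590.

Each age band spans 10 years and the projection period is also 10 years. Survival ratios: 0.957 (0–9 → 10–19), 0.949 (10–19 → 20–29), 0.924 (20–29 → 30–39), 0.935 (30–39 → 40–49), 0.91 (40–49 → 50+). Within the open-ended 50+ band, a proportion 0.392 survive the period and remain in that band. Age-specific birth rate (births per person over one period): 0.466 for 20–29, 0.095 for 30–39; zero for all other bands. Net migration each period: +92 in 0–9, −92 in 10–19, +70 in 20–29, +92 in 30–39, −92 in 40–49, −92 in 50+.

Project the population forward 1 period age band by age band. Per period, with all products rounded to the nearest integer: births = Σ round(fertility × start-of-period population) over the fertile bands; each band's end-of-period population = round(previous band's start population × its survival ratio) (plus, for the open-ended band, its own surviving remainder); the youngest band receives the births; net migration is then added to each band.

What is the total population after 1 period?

4429

After projecting period 1:
Births: 370 * 0.466 = 172  |  1430 * 0.095 = 136 ⇒ total 308
10–19: 370 * 0.957 = 354
20–29: 550 * 0.949 = 522
30–39: 370 * 0.924 = 342
40–49: 1430 * 0.935 = 1337
50+: 1060 * 0.91 + 1590 * 0.392 = 965 + 623 = 1588
Net migration: 0–9 + 92 → 400; 10–19 − 92 → 262; 20–29 + 70 → 592; 30–39 + 92 → 434; 40–49 − 92 → 1245; 50+ − 92 → 1496
→ [400, 262, 592, 434, 1245, 1496]
Total after period 1: 400 + 262 + 592 + 434 + 1245 + 1496 = 4429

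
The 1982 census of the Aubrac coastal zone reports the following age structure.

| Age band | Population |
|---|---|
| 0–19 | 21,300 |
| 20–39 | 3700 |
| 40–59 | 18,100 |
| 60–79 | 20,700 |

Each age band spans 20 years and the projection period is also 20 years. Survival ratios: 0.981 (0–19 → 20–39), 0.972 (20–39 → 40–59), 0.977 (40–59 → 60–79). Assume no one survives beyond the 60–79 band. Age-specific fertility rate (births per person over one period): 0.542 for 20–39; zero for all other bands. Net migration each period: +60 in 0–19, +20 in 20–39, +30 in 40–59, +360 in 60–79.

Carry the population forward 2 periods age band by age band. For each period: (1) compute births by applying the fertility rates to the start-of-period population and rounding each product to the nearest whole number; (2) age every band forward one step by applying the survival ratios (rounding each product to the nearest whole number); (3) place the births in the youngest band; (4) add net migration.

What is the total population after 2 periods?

— Period 1 —
Births: 3700 × 0.542 = 2005
20–39: 21300 × 0.981 = 20895
40–59: 3700 × 0.972 = 3596
60–79: 18100 × 0.977 = 17684
Net migration: 0–19 + 60 → 2065; 20–39 + 20 → 20915; 40–59 + 30 → 3626; 60–79 + 360 → 18044
Giving 2065 / 20915 / 3626 / 18044.
— Period 2 —
Births: 20915 × 0.542 = 11336
20–39: 2065 × 0.981 = 2026
40–59: 20915 × 0.972 = 20329
60–79: 3626 × 0.977 = 3543
Net migration: 0–19 + 60 → 11396; 20–39 + 20 → 2046; 40–59 + 30 → 20359; 60–79 + 360 → 3903
Giving 11396 / 2046 / 20359 / 3903.
Total after period 2: 11396 + 2046 + 20359 + 3903 = 37704

37704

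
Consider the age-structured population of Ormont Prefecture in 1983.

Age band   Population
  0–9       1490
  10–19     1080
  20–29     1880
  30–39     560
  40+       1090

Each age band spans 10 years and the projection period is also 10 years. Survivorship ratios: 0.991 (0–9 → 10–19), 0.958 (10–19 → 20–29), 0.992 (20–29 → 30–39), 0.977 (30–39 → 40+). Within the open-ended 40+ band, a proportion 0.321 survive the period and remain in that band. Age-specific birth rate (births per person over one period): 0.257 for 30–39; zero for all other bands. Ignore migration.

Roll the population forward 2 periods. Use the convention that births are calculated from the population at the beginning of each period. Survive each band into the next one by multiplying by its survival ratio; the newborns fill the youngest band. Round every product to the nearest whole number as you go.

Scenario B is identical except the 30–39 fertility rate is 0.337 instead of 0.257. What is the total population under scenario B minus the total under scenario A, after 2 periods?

194

— Period 1 —
Births: 560 × 0.257 = 144
10–19: 1490 × 0.991 = 1477
20–29: 1080 × 0.958 = 1035
30–39: 1880 × 0.992 = 1865
40+: 560 × 0.977 + 1090 × 0.321 = 547 + 350 = 897
→ [144, 1477, 1035, 1865, 897]
— Period 2 —
Births: 1865 × 0.257 = 479
10–19: 144 × 0.991 = 143
20–29: 1477 × 0.958 = 1415
30–39: 1035 × 0.992 = 1027
40+: 1865 × 0.977 + 897 × 0.321 = 1822 + 288 = 2110
→ [479, 143, 1415, 1027, 2110]
Scenario A total after 2 periods: 5174
Scenario B projection —
— Period 1 —
Births: 560 × 0.337 = 189
10–19: 1490 × 0.991 = 1477
20–29: 1080 × 0.958 = 1035
30–39: 1880 × 0.992 = 1865
40+: 560 × 0.977 + 1090 × 0.321 = 547 + 350 = 897
→ [189, 1477, 1035, 1865, 897]
— Period 2 —
Births: 1865 × 0.337 = 629
10–19: 189 × 0.991 = 187
20–29: 1477 × 0.958 = 1415
30–39: 1035 × 0.992 = 1027
40+: 1865 × 0.977 + 897 × 0.321 = 1822 + 288 = 2110
→ [629, 187, 1415, 1027, 2110]
Scenario B total after 2 periods: 5368
Difference B − A = 5368 − 5174 = 194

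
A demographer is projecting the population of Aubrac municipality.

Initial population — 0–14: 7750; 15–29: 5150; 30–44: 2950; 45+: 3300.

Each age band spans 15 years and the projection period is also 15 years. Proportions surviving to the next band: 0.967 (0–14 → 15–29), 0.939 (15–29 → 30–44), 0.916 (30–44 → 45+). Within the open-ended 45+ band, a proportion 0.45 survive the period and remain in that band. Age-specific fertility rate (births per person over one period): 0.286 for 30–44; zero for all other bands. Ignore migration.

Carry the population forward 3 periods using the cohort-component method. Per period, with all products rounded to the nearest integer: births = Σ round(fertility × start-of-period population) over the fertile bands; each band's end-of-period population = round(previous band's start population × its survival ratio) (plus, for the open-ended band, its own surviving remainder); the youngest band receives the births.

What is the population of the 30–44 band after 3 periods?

Period 1:
Births: 2950 × 0.286 = 844
15–29: 7750 × 0.967 = 7494
30–44: 5150 × 0.939 = 4836
45+: 2950 × 0.916 + 3300 × 0.45 = 2702 + 1485 = 4187
Population now: 0–14=844, 15–29=7494, 30–44=4836, 45+=4187
Period 2:
Births: 4836 × 0.286 = 1383
15–29: 844 × 0.967 = 816
30–44: 7494 × 0.939 = 7037
45+: 4836 × 0.916 + 4187 × 0.45 = 4430 + 1884 = 6314
Population now: 0–14=1383, 15–29=816, 30–44=7037, 45+=6314
Period 3:
Births: 7037 × 0.286 = 2013
15–29: 1383 × 0.967 = 1337
30–44: 816 × 0.939 = 766
45+: 7037 × 0.916 + 6314 × 0.45 = 6446 + 2841 = 9287
Population now: 0–14=2013, 15–29=1337, 30–44=766, 45+=9287

766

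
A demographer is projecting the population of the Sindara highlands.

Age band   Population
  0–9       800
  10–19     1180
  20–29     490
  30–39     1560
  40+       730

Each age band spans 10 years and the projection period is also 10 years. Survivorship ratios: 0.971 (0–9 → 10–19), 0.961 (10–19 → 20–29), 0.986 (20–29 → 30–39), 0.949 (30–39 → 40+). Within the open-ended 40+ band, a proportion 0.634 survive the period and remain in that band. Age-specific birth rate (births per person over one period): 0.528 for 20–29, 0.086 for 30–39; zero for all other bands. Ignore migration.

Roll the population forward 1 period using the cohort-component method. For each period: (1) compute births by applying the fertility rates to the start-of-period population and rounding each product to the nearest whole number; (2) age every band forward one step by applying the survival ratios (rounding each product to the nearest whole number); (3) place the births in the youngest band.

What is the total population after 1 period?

4730

(Bands numbered youngest = 1 to oldest = 5.)
After projecting period 1:
Births: 490 * 0.528 = 259 ; 1560 * 0.086 = 134 → 393
Band 2: 800 * 0.971 = 777
Band 3: 1180 * 0.961 = 1134
Band 4: 490 * 0.986 = 483
Band 5: 1560 * 0.949 + 730 * 0.634 = 1480 + 463 = 1943
Population now: 0–9=393, 10–19=777, 20–29=1134, 30–39=483, 40+=1943
Total after period 1: 393 + 777 + 1134 + 483 + 1943 = 4730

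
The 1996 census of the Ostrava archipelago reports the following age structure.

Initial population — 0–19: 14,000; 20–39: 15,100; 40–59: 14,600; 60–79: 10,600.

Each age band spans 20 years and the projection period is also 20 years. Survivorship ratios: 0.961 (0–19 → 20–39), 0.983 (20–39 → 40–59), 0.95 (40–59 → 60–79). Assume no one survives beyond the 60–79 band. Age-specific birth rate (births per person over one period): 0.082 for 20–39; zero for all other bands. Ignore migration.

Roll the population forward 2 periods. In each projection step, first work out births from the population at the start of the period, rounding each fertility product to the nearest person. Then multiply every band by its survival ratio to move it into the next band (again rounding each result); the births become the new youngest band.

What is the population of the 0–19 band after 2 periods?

After projecting period 1:
Births: 15100 × 0.082 = 1238
20–39: 14000 × 0.961 = 13454
40–59: 15100 × 0.983 = 14843
60–79: 14600 × 0.95 = 13870
Population now: 0–19=1238, 20–39=13454, 40–59=14843, 60–79=13870
After projecting period 2:
Births: 13454 × 0.082 = 1103
20–39: 1238 × 0.961 = 1190
40–59: 13454 × 0.983 = 13225
60–79: 14843 × 0.95 = 14101
Population now: 0–19=1103, 20–39=1190, 40–59=13225, 60–79=14101

1103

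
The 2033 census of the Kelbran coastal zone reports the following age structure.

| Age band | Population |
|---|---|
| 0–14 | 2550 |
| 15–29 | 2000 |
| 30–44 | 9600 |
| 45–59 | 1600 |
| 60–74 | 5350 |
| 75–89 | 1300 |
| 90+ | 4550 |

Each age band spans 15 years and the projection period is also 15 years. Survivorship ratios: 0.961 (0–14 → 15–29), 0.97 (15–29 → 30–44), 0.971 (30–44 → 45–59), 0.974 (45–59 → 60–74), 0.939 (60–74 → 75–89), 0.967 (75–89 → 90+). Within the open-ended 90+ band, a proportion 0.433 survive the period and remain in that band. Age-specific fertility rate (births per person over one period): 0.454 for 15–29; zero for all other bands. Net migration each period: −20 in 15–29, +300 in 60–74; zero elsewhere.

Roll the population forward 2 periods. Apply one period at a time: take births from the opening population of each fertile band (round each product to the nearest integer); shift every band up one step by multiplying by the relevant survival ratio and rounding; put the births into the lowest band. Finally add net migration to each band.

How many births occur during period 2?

Let band 1 be 0–14 through band 7 = 90+.
Period 1:
Births: 2000 × 0.454 = 908
Band 2: 2550 × 0.961 = 2451
Band 3: 2000 × 0.97 = 1940
Band 4: 9600 × 0.971 = 9322
Band 5: 1600 × 0.974 = 1558
Band 6: 5350 × 0.939 = 5024
Band 7: 1300 × 0.967 + 4550 × 0.433 = 1257 + 1970 = 3227
Net migration: Band 2 − 20 → 2431; Band 5 + 300 → 1858
Giving 908 / 2431 / 1940 / 9322 / 1858 / 5024 / 3227.
Period 2:
Births: 2431 × 0.454 = 1104
Band 2: 908 × 0.961 = 873
Band 3: 2431 × 0.97 = 2358
Band 4: 1940 × 0.971 = 1884
Band 5: 9322 × 0.974 = 9080
Band 6: 1858 × 0.939 = 1745
Band 7: 5024 × 0.967 + 3227 × 0.433 = 4858 + 1397 = 6255
Net migration: Band 2 − 20 → 853; Band 5 + 300 → 9380
Giving 1104 / 853 / 2358 / 1884 / 9380 / 1745 / 6255.

1104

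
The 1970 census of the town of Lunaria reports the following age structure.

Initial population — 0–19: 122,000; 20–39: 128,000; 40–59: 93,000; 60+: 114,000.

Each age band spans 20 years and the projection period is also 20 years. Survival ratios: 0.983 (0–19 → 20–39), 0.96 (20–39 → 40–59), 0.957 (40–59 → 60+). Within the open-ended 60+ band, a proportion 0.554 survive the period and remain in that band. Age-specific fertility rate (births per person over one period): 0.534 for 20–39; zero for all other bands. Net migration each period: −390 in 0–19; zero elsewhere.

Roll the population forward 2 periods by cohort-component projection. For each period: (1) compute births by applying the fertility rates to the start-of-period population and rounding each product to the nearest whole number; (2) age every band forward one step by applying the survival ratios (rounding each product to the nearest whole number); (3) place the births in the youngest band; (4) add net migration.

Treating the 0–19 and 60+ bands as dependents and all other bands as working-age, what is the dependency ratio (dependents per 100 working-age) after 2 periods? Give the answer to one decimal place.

— Period 1 —
Births: 128000 × 0.534 = 68352
20–39: 122000 × 0.983 = 119926
40–59: 128000 × 0.96 = 122880
60+: 93000 × 0.957 + 114000 × 0.554 = 89001 + 63156 = 152157
Net migration: 0–19 − 390 → 67962
Giving 67962 / 119926 / 122880 / 152157.
— Period 2 —
Births: 119926 × 0.534 = 64040
20–39: 67962 × 0.983 = 66807
40–59: 119926 × 0.96 = 115129
60+: 122880 × 0.957 + 152157 × 0.554 = 117596 + 84295 = 201891
Net migration: 0–19 − 390 → 63650
Giving 63650 / 66807 / 115129 / 201891.
Dependents (band 0–19 + band 60+) = 63650 + 201891 = 265541; working-age = 181936; ratio = 265541/181936 × 100 = 146.0

146.0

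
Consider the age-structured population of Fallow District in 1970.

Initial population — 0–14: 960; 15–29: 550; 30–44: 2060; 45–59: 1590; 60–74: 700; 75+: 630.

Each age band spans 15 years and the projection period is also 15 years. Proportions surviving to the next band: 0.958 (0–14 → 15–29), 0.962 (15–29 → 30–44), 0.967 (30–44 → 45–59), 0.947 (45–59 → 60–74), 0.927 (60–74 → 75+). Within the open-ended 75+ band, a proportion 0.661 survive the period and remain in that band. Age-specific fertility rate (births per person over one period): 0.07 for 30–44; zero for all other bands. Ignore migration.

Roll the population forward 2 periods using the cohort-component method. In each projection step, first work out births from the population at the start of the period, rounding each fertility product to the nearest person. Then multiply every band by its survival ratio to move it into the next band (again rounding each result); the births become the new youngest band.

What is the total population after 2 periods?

5558

After projecting period 1:
Births: 2060 × 0.07 = 144
15–29: 960 × 0.958 = 920
30–44: 550 × 0.962 = 529
45–59: 2060 × 0.967 = 1992
60–74: 1590 × 0.947 = 1506
75+: 700 × 0.927 + 630 × 0.661 = 649 + 416 = 1065
→ [144, 920, 529, 1992, 1506, 1065]
After projecting period 2:
Births: 529 × 0.07 = 37
15–29: 144 × 0.958 = 138
30–44: 920 × 0.962 = 885
45–59: 529 × 0.967 = 512
60–74: 1992 × 0.947 = 1886
75+: 1506 × 0.927 + 1065 × 0.661 = 1396 + 704 = 2100
→ [37, 138, 885, 512, 1886, 2100]
Total after period 2: 37 + 138 + 885 + 512 + 1886 + 2100 = 5558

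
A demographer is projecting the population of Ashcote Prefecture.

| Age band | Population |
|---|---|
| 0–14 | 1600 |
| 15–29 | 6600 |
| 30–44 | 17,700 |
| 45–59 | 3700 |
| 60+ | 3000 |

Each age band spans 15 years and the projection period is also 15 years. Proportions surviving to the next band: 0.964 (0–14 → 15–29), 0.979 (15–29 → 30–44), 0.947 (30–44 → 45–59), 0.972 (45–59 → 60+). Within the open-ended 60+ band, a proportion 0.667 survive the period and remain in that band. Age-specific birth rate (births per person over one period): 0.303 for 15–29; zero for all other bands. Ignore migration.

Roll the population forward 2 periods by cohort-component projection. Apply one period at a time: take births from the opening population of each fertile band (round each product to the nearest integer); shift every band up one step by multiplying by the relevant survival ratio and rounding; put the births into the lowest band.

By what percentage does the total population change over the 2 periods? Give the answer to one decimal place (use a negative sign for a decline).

-7.8

— Period 1 —
Births: 6600 × 0.303 = 2000
15–29: 1600 × 0.964 = 1542
30–44: 6600 × 0.979 = 6461
45–59: 17700 × 0.947 = 16762
60+: 3700 × 0.972 + 3000 × 0.667 = 3596 + 2001 = 5597
Population now: 0–14=2000, 15–29=1542, 30–44=6461, 45–59=16762, 60+=5597
— Period 2 —
Births: 1542 × 0.303 = 467
15–29: 2000 × 0.964 = 1928
30–44: 1542 × 0.979 = 1510
45–59: 6461 × 0.947 = 6119
60+: 16762 × 0.972 + 5597 × 0.667 = 16293 + 3733 = 20026
Population now: 0–14=467, 15–29=1928, 30–44=1510, 45–59=6119, 60+=20026
Total: 32600 → 30050; change = -2550; percentage change = -7.8%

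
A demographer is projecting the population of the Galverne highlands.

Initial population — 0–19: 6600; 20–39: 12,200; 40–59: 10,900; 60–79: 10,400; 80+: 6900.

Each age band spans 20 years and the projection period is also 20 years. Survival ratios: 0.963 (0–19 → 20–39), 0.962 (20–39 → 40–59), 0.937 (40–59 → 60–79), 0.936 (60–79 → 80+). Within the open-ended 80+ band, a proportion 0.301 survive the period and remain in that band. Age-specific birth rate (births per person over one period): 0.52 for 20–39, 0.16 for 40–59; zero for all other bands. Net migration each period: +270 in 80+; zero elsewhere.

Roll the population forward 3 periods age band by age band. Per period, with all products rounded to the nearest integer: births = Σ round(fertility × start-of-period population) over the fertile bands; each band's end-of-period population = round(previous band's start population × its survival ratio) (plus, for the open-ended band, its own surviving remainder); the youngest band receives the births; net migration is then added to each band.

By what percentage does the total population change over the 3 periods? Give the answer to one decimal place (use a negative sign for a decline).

(Groups numbered youngest = 1 to oldest = 5.)
Period 1:
Births: 12200 × 0.52 = 6344 ; 10900 × 0.16 = 1744 → total 8088
Group 2: 6600 × 0.963 = 6356
Group 3: 12200 × 0.962 = 11736
Group 4: 10900 × 0.937 = 10213
Group 5: 10400 × 0.936 + 6900 × 0.301 = 9734 + 2077 = 11811
Net migration: Group 5 + 270 → 12081
Population now: 0–19=8088, 20–39=6356, 40–59=11736, 60–79=10213, 80+=12081
Period 2:
Births: 6356 × 0.52 = 3305 ; 11736 × 0.16 = 1878 → total 5183
Group 2: 8088 × 0.963 = 7789
Group 3: 6356 × 0.962 = 6114
Group 4: 11736 × 0.937 = 10997
Group 5: 10213 × 0.936 + 12081 × 0.301 = 9559 + 3636 = 13195
Net migration: Group 5 + 270 → 13465
Population now: 0–19=5183, 20–39=7789, 40–59=6114, 60–79=10997, 80+=13465
Period 3:
Births: 7789 × 0.52 = 4050 ; 6114 × 0.16 = 978 → total 5028
Group 2: 5183 × 0.963 = 4991
Group 3: 7789 × 0.962 = 7493
Group 4: 6114 × 0.937 = 5729
Group 5: 10997 × 0.936 + 13465 × 0.301 = 10293 + 4053 = 14346
Net migration: Group 5 + 270 → 14616
Population now: 0–19=5028, 20–39=4991, 40–59=7493, 60–79=5729, 80+=14616
Total: 47000 → 37857; change = -9143; percentage change = -19.5%

-19.5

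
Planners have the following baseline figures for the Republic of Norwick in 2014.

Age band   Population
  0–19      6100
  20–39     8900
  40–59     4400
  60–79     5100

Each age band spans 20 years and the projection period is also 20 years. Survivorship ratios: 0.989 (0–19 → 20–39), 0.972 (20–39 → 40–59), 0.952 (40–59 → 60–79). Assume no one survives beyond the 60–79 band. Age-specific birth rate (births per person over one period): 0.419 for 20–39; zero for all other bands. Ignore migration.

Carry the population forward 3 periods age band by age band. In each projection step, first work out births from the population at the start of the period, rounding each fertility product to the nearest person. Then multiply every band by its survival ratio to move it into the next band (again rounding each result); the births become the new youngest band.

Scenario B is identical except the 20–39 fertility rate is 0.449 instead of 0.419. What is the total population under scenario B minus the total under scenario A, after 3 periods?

664

— Period 1 —
Births: 8900 × 0.419 = 3729
20–39: 6100 × 0.989 = 6033
40–59: 8900 × 0.972 = 8651
60–79: 4400 × 0.952 = 4189
Giving 3729 / 6033 / 8651 / 4189.
— Period 2 —
Births: 6033 × 0.419 = 2528
20–39: 3729 × 0.989 = 3688
40–59: 6033 × 0.972 = 5864
60–79: 8651 × 0.952 = 8236
Giving 2528 / 3688 / 5864 / 8236.
— Period 3 —
Births: 3688 × 0.419 = 1545
20–39: 2528 × 0.989 = 2500
40–59: 3688 × 0.972 = 3585
60–79: 5864 × 0.952 = 5583
Giving 1545 / 2500 / 3585 / 5583.
Scenario A total after 3 periods: 13213
Scenario B projection —
— Period 1 —
Births: 8900 × 0.449 = 3996
20–39: 6100 × 0.989 = 6033
40–59: 8900 × 0.972 = 8651
60–79: 4400 × 0.952 = 4189
Giving 3996 / 6033 / 8651 / 4189.
— Period 2 —
Births: 6033 × 0.449 = 2709
20–39: 3996 × 0.989 = 3952
40–59: 6033 × 0.972 = 5864
60–79: 8651 × 0.952 = 8236
Giving 2709 / 3952 / 5864 / 8236.
— Period 3 —
Births: 3952 × 0.449 = 1774
20–39: 2709 × 0.989 = 2679
40–59: 3952 × 0.972 = 3841
60–79: 5864 × 0.952 = 5583
Giving 1774 / 2679 / 3841 / 5583.
Scenario B total after 3 periods: 13877
Difference B − A = 13877 − 13213 = 664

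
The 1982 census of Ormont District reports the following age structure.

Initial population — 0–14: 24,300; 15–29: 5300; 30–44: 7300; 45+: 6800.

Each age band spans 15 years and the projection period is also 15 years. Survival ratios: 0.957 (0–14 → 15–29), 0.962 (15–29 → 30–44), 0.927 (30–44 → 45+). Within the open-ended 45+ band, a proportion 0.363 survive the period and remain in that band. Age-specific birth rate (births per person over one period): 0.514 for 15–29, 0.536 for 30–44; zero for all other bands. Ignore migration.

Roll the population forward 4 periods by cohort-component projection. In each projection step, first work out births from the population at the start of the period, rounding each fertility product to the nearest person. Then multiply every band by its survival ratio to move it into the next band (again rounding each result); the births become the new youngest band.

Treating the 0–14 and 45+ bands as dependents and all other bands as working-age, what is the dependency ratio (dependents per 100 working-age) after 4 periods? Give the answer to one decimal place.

Call the groups 1 to 4, youngest first.
Period 1:
Births: 5300 × 0.514 = 2724, 7300 × 0.536 = 3913 ⇒ total 6637
Group 2: 24300 × 0.957 = 23255
Group 3: 5300 × 0.962 = 5099
Group 4: 7300 × 0.927 + 6800 × 0.363 = 6767 + 2468 = 9235
Giving 6637 / 23255 / 5099 / 9235.
Period 2:
Births: 23255 × 0.514 = 11953, 5099 × 0.536 = 2733 ⇒ total 14686
Group 2: 6637 × 0.957 = 6352
Group 3: 23255 × 0.962 = 22371
Group 4: 5099 × 0.927 + 9235 × 0.363 = 4727 + 3352 = 8079
Giving 14686 / 6352 / 22371 / 8079.
Period 3:
Births: 6352 × 0.514 = 3265, 22371 × 0.536 = 11991 ⇒ total 15256
Group 2: 14686 × 0.957 = 14055
Group 3: 6352 × 0.962 = 6111
Group 4: 22371 × 0.927 + 8079 × 0.363 = 20738 + 2933 = 23671
Giving 15256 / 14055 / 6111 / 23671.
Period 4:
Births: 14055 × 0.514 = 7224, 6111 × 0.536 = 3275 ⇒ total 10499
Group 2: 15256 × 0.957 = 14600
Group 3: 14055 × 0.962 = 13521
Group 4: 6111 × 0.927 + 23671 × 0.363 = 5665 + 8593 = 14258
Giving 10499 / 14600 / 13521 / 14258.
Dependents (band 0–14 + band 45+) = 10499 + 14258 = 24757; working-age = 28121; ratio = 24757/28121 × 100 = 88.0

88.0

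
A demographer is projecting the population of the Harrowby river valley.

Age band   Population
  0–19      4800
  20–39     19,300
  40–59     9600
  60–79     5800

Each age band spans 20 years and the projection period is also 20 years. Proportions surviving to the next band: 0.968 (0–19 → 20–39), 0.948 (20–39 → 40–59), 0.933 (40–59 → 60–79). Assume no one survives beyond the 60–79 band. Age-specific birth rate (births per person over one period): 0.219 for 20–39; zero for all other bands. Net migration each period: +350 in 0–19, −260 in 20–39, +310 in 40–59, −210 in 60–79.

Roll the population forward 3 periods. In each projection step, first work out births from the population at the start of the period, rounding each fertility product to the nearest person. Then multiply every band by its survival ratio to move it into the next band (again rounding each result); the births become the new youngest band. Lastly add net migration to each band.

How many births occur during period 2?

961

Period 1.
Births: 19300 * 0.219 = 4227
20–39: 4800 * 0.968 = 4646
40–59: 19300 * 0.948 = 18296
60–79: 9600 * 0.933 = 8957
Net migration: 0–19 + 350 → 4577; 20–39 − 260 → 4386; 40–59 + 310 → 18606; 60–79 − 210 → 8747
End of period: [4577, 4386, 18606, 8747]
Period 2.
Births: 4386 * 0.219 = 961
20–39: 4577 * 0.968 = 4431
40–59: 4386 * 0.948 = 4158
60–79: 18606 * 0.933 = 17359
Net migration: 0–19 + 350 → 1311; 20–39 − 260 → 4171; 40–59 + 310 → 4468; 60–79 − 210 → 17149
End of period: [1311, 4171, 4468, 17149]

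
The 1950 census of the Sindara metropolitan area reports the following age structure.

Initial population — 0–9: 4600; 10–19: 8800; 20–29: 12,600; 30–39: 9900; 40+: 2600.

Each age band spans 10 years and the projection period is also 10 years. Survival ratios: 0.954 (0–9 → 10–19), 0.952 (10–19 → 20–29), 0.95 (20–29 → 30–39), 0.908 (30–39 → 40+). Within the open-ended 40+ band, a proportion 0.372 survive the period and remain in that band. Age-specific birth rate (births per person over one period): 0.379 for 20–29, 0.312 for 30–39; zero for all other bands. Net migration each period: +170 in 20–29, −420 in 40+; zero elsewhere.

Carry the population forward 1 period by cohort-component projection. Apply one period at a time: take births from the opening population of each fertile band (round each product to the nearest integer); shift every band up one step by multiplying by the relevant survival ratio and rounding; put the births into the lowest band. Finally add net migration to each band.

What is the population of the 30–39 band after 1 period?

[period 1]
Births: 12600 × 0.379 = 4775, 9900 × 0.312 = 3089 → 7864
10–19: 4600 × 0.954 = 4388
20–29: 8800 × 0.952 = 8378
30–39: 12600 × 0.95 = 11970
40+: 9900 × 0.908 + 2600 × 0.372 = 8989 + 967 = 9956
Net migration: 20–29 + 170 → 8548; 40+ − 420 → 9536
Giving 7864 / 4388 / 8548 / 11970 / 9536.

11970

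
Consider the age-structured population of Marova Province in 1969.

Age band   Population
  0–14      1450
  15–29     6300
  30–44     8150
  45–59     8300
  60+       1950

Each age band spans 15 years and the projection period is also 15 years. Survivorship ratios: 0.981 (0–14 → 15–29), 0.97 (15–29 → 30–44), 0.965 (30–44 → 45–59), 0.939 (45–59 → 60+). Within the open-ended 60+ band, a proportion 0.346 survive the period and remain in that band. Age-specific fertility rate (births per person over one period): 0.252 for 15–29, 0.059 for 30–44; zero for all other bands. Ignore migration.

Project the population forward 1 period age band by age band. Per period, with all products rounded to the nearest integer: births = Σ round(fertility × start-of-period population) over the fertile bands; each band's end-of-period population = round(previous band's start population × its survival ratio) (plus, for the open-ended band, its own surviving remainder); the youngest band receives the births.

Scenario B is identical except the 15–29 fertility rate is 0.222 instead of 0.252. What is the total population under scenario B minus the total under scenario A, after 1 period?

-189

Numbering the groups 1..5 from youngest to oldest:
After projecting period 1:
Births: 6300 * 0.252 = 1588, 8150 * 0.059 = 481 → 2069
Group 2: 1450 * 0.981 = 1422
Group 3: 6300 * 0.97 = 6111
Group 4: 8150 * 0.965 = 7865
Group 5: 8300 * 0.939 + 1950 * 0.346 = 7794 + 675 = 8469
→ [2069, 1422, 6111, 7865, 8469]
Scenario A total after 1 period: 25936
Scenario B projection —
After projecting period 1:
Births: 6300 * 0.222 = 1399, 8150 * 0.059 = 481 → 1880
Group 2: 1450 * 0.981 = 1422
Group 3: 6300 * 0.97 = 6111
Group 4: 8150 * 0.965 = 7865
Group 5: 8300 * 0.939 + 1950 * 0.346 = 7794 + 675 = 8469
→ [1880, 1422, 6111, 7865, 8469]
Scenario B total after 1 period: 25747
Difference B − A = 25747 − 25936 = -189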